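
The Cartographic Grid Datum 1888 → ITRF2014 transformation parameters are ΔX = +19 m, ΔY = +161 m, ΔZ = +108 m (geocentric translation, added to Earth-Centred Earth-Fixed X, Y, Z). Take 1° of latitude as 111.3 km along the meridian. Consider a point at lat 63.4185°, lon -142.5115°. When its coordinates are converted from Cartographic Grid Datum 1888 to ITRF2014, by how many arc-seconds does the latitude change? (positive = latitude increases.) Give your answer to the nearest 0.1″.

sin φ = 0.894299, cos φ = 0.447470, sin λ = -0.608602, cos λ = -0.793476.
North component: ΔN = −sin φ cos λ·ΔX − sin φ sin λ·ΔY + cos φ·ΔZ = −(0.894299)(-0.793476)(19) − (0.894299)(-0.608602)(161) + (0.447470)(108) = 149.44 m.
1° of latitude spans 111300 m, so Δφ = 149.44 / 111300 × 3600 = 4.834″.

Δφ = 4.8″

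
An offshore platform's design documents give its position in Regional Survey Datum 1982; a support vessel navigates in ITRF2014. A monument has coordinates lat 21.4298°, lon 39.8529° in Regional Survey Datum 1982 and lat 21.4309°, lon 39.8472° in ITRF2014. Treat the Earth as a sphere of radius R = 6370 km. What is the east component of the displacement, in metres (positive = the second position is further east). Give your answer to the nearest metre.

Δφ = 21.4309° − 21.4298° = +0.0011°; Δλ = 39.8472° − 39.8529° = -0.0057°.
1° along a meridian = πR/180 = 111177 m.
ΔN = Δφ × 111177 = 122.3 m; ΔE = Δλ × 111177 × cos(21.4298°) = -0.0057 × 111177 × 0.930866 = -589.9 m.

ΔE = -590 m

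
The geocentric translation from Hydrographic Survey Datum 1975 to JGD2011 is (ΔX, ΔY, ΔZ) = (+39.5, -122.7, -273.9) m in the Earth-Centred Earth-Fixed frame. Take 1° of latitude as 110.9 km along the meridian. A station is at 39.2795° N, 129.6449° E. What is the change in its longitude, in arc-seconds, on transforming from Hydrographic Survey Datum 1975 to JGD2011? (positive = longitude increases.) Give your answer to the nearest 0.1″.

sin φ = 0.633104, cos φ = 0.774067, sin λ = 0.770013, cos λ = -0.638028.
East component: ΔE = −sin λ·ΔX + cos λ·ΔY = −(0.770013)(39.5) + (-0.638028)(-122.7) = 47.87 m.
1° of latitude spans 110900 m; at latitude φ, 1° of longitude spans that × cos φ = 85844.0 m, so Δλ = 47.87 / 85844.0 × 3600 = 2.008″.

Δλ = 2.0″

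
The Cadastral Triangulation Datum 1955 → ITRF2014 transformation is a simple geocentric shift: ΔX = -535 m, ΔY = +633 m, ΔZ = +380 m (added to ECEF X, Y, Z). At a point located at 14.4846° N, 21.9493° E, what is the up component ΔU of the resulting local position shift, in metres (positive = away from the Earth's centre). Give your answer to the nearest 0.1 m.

The local up (radial) axis is (cos φ cos λ, cos φ sin λ, sin φ), giving ΔU = -480.448 + 229.086 + 95.046 = -156.32 m.

ΔU = -156.3 m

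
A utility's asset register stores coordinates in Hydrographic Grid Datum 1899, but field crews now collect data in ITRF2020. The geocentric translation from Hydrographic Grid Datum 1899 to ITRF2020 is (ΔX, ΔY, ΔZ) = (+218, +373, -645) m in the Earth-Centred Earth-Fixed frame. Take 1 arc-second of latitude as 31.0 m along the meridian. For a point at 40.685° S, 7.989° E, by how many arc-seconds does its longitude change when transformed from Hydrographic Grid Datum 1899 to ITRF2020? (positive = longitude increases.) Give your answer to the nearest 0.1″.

sin φ = -0.651900, cos φ = 0.758305, sin λ = 0.138983, cos λ = 0.990295.
East component: ΔE = −sin λ·ΔX + cos λ·ΔY = −(0.138983)(218) + (0.990295)(373) = 339.08 m.
1° of latitude spans 3600 × 31.00 = 111600 m; at latitude φ, 1° of longitude spans that × cos φ = 84626.8 m, so Δλ = 339.08 / 84626.8 × 3600 = 14.424″.

Δλ = 14.4″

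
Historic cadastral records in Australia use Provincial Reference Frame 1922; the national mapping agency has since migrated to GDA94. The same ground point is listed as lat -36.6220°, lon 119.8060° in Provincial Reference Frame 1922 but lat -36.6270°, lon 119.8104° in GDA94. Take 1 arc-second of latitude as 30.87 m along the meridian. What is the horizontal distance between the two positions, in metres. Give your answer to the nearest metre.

680 m

Δφ = -36.6270° − -36.6220° = -0.0050°; Δλ = 119.8104° − 119.8060° = +0.0044°.
1° of latitude = 3600 × 30.87 = 111132 m.
ΔN = Δφ × 111132 = -555.7 m; ΔE = Δλ × 111132 × cos(-36.6220°) = +0.0044 × 111132 × 0.802588 = 392.5 m.
Distance = √(ΔE² + ΔN²) = √(392.5² + (-555.7)²) = 680.3 m.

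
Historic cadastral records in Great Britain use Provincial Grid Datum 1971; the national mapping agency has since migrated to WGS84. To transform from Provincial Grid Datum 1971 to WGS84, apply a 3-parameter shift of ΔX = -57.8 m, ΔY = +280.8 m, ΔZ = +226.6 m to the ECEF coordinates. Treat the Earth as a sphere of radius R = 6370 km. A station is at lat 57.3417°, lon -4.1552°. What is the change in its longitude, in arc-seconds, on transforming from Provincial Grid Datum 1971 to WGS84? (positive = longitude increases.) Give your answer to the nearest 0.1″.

Δλ = 16.6″

sin φ = 0.841904, cos φ = 0.539628, sin λ = -0.072458, cos λ = 0.997371.
East component: ΔE = −sin λ·ΔX + cos λ·ΔY = −(-0.072458)(-57.8) + (0.997371)(280.8) = 275.87 m.
1° of latitude spans πR/180 = 111177 m; at latitude φ, 1° of longitude spans that × cos φ = 59994.4 m, so Δλ = 275.87 / 59994.4 × 3600 = 16.554″.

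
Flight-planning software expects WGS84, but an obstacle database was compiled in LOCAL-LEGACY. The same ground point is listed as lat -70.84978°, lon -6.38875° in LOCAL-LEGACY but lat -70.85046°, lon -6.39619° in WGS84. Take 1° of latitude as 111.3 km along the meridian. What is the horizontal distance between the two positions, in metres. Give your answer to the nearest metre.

Δφ = -70.85046° − -70.84978° = -0.00068°; Δλ = -6.39619° − -6.38875° = -0.00744°.
ΔN = Δφ × 111300 = -75.7 m; ΔE = Δλ × 111300 × cos(-70.84978°) = -0.00744 × 111300 × 0.328046 = -271.6 m.
Distance = √(ΔE² + ΔN²) = √((-271.6)² + (-75.7)²) = 282.0 m.

282 m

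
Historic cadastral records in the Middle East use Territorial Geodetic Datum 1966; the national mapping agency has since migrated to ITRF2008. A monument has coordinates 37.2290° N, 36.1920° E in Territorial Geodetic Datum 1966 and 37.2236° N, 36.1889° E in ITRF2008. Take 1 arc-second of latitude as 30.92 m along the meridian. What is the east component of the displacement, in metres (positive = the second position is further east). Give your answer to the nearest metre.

ΔE = -275 m

Δφ = 37.2236° − 37.2290° = -0.0054°; Δλ = 36.1889° − 36.1920° = -0.0031°.
1° of latitude = 3600 × 30.92 = 111312 m.
ΔN = Δφ × 111312 = -601.1 m; ΔE = Δλ × 111312 × cos(37.2290°) = -0.0031 × 111312 × 0.796224 = -274.8 m.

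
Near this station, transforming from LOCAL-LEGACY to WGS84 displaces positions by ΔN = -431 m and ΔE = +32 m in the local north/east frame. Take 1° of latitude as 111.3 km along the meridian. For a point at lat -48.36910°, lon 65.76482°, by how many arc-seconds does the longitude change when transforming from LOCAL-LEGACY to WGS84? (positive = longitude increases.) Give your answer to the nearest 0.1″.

Δλ = 1.6″

At latitude -48.36910°, cos φ = 0.664329.
1° of longitude at this latitude = 111.3 × cos φ = 73.94 km, so Δλ = 32.0 / 73939.9 = 0.0004328° = 1.558″.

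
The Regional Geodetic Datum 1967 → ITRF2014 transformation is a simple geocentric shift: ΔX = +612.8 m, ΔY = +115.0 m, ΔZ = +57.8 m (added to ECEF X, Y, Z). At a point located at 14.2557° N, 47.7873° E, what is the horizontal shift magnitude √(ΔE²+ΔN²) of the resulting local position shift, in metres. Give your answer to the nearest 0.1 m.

The local east axis at (φ, λ) is (−sin λ, cos λ, 0), so ΔE = −sin(47.7873°)·612.8 + cos(47.7873°)·115.0 = -376.61 m.
The local north axis is (−sin φ cos λ, −sin φ sin λ, cos φ), giving ΔN = -101.389 − 20.974 + 56.020 = -66.34 m.
Horizontal magnitude = √(ΔE² + ΔN²) = √((-376.61)² + (-66.34)²) = 382.41 m.

382.4 m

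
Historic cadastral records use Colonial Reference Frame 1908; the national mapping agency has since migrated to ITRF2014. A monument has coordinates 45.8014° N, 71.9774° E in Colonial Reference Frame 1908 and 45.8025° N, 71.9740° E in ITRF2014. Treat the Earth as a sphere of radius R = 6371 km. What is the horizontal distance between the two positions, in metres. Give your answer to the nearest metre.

Δφ = 45.8025° − 45.8014° = +0.0011°; Δλ = 71.9740° − 71.9774° = -0.0034°.
1° along a meridian = πR/180 = 111195 m.
ΔN = Δφ × 111195 = 122.3 m; ΔE = Δλ × 111195 × cos(45.8014°) = -0.0034 × 111195 × 0.697148 = -263.6 m.
Distance = √(ΔE² + ΔN²) = √((-263.6)² + 122.3²) = 290.6 m.

291 m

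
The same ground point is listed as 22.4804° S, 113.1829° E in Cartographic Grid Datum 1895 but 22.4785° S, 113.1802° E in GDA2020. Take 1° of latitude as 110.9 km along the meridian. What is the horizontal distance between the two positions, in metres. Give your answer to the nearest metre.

Δφ = -22.4785° − -22.4804° = +0.0019°; Δλ = 113.1802° − 113.1829° = -0.0027°.
ΔN = Δφ × 110900 = 210.7 m; ΔE = Δλ × 110900 × cos(-22.4804°) = -0.0027 × 110900 × 0.924010 = -276.7 m.
Distance = √(ΔE² + ΔN²) = √((-276.7)² + 210.7²) = 347.8 m.

348 m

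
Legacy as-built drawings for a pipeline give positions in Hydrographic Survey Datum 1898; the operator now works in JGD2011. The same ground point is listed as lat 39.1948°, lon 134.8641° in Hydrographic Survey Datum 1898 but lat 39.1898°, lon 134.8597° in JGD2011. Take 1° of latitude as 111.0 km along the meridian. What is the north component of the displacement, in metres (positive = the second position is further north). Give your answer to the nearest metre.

ΔN = -555 m

Δφ = 39.1898° − 39.1948° = -0.0050°; Δλ = 134.8597° − 134.8641° = -0.0044°.
ΔN = Δφ × 111000 = -555.0 m; ΔE = Δλ × 111000 × cos(39.1948°) = -0.0044 × 111000 × 0.775002 = -378.5 m.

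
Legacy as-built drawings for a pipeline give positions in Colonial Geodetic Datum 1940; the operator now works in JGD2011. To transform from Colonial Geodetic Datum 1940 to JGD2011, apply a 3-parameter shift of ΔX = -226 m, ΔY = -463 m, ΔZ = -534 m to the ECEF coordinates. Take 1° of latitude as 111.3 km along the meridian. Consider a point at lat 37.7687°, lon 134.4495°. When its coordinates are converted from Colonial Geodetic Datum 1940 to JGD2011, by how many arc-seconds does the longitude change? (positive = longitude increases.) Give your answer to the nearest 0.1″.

sin φ = 0.612475, cos φ = 0.790490, sin λ = 0.713868, cos λ = -0.700280.
East component: ΔE = −sin λ·ΔX + cos λ·ΔY = −(0.713868)(-226) + (-0.700280)(-463) = 485.56 m.
1° of latitude spans 111300 m; at latitude φ, 1° of longitude spans that × cos φ = 87981.5 m, so Δλ = 485.56 / 87981.5 × 3600 = 19.868″.

Δλ = 19.9″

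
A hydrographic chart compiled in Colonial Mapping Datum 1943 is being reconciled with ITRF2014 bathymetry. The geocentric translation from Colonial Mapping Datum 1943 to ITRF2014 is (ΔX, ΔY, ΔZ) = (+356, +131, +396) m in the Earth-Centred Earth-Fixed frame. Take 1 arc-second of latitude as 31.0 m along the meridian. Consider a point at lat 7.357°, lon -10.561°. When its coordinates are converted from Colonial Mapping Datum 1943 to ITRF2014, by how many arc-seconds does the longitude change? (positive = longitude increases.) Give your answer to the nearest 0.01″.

Δλ = 6.31″

sin φ = 0.128051, cos φ = 0.991768, sin λ = -0.183282, cos λ = 0.983060.
East component: ΔE = −sin λ·ΔX + cos λ·ΔY = −(-0.183282)(356) + (0.983060)(131) = 194.03 m.
1° of latitude spans 3600 × 31.00 = 111600 m; at latitude φ, 1° of longitude spans that × cos φ = 110681.3 m, so Δλ = 194.03 / 110681.3 × 3600 = 6.311″.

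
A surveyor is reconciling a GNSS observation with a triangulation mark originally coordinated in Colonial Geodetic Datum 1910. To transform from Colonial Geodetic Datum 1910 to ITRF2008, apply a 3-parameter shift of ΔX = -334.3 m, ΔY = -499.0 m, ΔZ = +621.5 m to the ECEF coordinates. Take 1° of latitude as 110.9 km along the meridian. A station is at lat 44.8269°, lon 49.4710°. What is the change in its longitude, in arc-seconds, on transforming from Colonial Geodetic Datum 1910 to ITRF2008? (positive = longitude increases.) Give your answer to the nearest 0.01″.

sin φ = 0.704967, cos φ = 0.709240, sin λ = 0.760077, cos λ = 0.649833.
East component: ΔE = −sin λ·ΔX + cos λ·ΔY = −(0.760077)(-334.3) + (0.649833)(-499.0) = -70.17 m.
1° of latitude spans 110900 m; at latitude φ, 1° of longitude spans that × cos φ = 78654.7 m, so Δλ = -70.17 / 78654.7 × 3600 = -3.212″.

Δλ = -3.21″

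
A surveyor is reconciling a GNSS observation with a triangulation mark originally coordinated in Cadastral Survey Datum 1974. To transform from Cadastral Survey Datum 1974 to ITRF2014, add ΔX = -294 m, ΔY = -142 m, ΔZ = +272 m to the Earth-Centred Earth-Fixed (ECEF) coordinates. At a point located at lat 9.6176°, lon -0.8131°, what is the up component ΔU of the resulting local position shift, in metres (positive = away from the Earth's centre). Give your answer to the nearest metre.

At φ = 9.6176°, λ = -0.8131°: sin φ = 0.167072, cos φ = 0.985945, sin λ = -0.014191, cos λ = 0.999899.
ΔU = cos φ cos λ·ΔX + cos φ sin λ·ΔY + sin φ·ΔZ = (0.985945)(0.999899)(-294) + (0.985945)(-0.014191)(-142) + (0.167072)(272) = -242.41 m.

ΔU = -242 m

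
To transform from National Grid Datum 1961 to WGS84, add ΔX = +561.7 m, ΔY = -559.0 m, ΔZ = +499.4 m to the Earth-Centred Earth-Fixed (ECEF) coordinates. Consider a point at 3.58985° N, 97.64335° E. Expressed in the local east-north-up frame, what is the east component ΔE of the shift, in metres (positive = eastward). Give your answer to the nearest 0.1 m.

The local east axis at (φ, λ) is (−sin λ, cos λ, 0), so ΔE = −sin(97.64335°)·561.7 + cos(97.64335°)·(-559.0) = -482.36 m.

ΔE = -482.4 m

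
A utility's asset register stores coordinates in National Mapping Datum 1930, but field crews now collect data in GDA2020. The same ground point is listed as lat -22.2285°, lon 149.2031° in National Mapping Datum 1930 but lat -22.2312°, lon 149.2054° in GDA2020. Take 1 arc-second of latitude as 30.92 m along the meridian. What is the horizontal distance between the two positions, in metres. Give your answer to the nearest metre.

Δφ = -22.2312° − -22.2285° = -0.0027°; Δλ = 149.2054° − 149.2031° = +0.0023°.
1° of latitude = 3600 × 30.92 = 111312 m.
ΔN = Δφ × 111312 = -300.5 m; ΔE = Δλ × 111312 × cos(-22.2285°) = +0.0023 × 111312 × 0.925683 = 237.0 m.
Distance = √(ΔE² + ΔN²) = √(237.0² + (-300.5)²) = 382.7 m.

383 m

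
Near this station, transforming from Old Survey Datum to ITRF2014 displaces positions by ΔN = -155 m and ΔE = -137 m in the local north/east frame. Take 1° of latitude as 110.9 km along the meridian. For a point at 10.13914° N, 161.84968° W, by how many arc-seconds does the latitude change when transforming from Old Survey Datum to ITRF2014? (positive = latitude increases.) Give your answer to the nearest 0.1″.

1° of latitude = 110.9 km, so Δφ = -155.0 / 110900 = -0.0013977° = -5.032″.

Δφ = -5.0″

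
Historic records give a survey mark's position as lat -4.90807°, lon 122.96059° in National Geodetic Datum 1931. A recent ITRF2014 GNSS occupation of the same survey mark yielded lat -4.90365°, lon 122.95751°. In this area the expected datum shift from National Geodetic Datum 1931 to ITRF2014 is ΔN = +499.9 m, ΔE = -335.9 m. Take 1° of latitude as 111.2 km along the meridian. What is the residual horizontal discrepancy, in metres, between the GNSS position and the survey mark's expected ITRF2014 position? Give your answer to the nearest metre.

10 m

Observed coordinate differences: Δφ = +0.00442°, Δλ = -0.00308°.
Converting to metres (1° lat = 111200 m, cos φ = 0.996333): observed ΔN = 491.5 m, observed ΔE = -341.2 m.
Subtracting the expected shift leaves a residual of 491.5 − (499.9) = -8.4 m north and -341.2 − (-335.9) = -5.3 m east.
Residual distance = √((-8.4)² + (-5.3)²) = 10.0 m.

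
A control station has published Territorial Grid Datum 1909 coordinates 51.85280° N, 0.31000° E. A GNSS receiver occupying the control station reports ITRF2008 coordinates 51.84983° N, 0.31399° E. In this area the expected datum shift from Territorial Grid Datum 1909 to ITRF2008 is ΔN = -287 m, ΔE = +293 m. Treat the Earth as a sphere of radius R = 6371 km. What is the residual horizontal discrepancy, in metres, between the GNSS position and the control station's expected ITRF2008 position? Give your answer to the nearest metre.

47 m

Observed coordinate differences: Δφ = -0.00297°, Δλ = +0.00399°.
Converting to metres (1° lat = 111195 m, cos φ = 0.617684): observed ΔN = -330.2 m, observed ΔE = 274.0 m.
Subtracting the expected shift leaves a residual of -330.2 − (-287) = -43.2 m north and 274.0 − (293) = -19.0 m east.
Residual distance = √((-43.2)² + (-19.0)²) = 47.2 m.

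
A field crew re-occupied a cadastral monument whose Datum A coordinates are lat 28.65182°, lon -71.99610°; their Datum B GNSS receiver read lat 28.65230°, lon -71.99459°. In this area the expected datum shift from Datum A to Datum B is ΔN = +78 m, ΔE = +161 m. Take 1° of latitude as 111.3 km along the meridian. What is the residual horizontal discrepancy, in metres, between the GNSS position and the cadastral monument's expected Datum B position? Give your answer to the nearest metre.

Observed coordinate differences: Δφ = +0.00048°, Δλ = +0.00151°.
Converting to metres (1° lat = 111300 m, cos φ = 0.877550): observed ΔN = 53.4 m, observed ΔE = 147.5 m.
Subtracting the expected shift leaves a residual of 53.4 − (78) = -24.6 m north and 147.5 − (161) = -13.5 m east.
Residual distance = √((-24.6)² + (-13.5)²) = 28.0 m.

28 m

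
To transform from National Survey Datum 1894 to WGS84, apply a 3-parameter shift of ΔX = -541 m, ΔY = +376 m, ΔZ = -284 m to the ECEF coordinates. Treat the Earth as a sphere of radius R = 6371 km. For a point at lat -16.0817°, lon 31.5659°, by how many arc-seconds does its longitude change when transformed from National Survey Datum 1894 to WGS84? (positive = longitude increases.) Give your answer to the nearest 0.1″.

sin φ = -0.277008, cos φ = 0.960868, sin λ = 0.523479, cos λ = 0.852039.
East component: ΔE = −sin λ·ΔX + cos λ·ΔY = −(0.523479)(-541) + (0.852039)(376) = 603.57 m.
1° of latitude spans πR/180 = 111195 m; at latitude φ, 1° of longitude spans that × cos φ = 106843.6 m, so Δλ = 603.57 / 106843.6 × 3600 = 20.337″.

Δλ = 20.3″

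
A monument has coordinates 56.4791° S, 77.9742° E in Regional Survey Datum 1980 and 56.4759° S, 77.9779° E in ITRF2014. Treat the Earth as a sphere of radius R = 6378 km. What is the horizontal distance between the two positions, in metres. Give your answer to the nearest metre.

423 m

Δφ = -56.4759° − -56.4791° = +0.0032°; Δλ = 77.9779° − 77.9742° = +0.0037°.
1° along a meridian = πR/180 = 111317 m.
ΔN = Δφ × 111317 = 356.2 m; ΔE = Δλ × 111317 × cos(-56.4791°) = +0.0037 × 111317 × 0.552241 = 227.5 m.
Distance = √(ΔE² + ΔN²) = √(227.5² + 356.2²) = 422.6 m.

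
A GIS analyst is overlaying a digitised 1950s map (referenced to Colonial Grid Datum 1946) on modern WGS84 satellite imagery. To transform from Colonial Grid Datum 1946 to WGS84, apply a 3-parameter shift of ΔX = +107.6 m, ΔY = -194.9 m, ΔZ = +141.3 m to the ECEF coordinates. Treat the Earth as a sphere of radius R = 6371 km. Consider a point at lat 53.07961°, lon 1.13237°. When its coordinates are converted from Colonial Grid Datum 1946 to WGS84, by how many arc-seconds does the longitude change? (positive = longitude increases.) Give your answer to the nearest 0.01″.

sin φ = 0.799471, cos φ = 0.600705, sin λ = 0.019762, cos λ = 0.999805.
East component: ΔE = −sin λ·ΔX + cos λ·ΔY = −(0.019762)(107.6) + (0.999805)(-194.9) = -196.99 m.
1° of latitude spans πR/180 = 111195 m; at latitude φ, 1° of longitude spans that × cos φ = 66795.3 m, so Δλ = -196.99 / 66795.3 × 3600 = -10.617″.

Δλ = -10.62″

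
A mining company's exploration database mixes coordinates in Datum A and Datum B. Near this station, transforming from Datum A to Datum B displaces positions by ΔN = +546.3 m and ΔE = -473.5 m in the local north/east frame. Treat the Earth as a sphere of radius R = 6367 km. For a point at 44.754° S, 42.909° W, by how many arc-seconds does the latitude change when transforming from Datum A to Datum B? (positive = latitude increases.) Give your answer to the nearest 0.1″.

Δφ = 17.7″

On a sphere of radius R, 1 rad of latitude = R, so Δφ = ΔN / R = 546.3 / 6367000 = 8.5802e-05 rad = 17.698″.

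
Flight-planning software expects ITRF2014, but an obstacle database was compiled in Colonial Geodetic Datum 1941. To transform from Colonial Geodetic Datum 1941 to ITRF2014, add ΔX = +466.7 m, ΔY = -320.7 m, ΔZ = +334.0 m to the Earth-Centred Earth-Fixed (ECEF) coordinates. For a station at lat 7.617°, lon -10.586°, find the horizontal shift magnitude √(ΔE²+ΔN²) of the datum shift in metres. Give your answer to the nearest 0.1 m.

348.6 m

At φ = 7.617°, λ = -10.586°: sin φ = 0.132550, cos φ = 0.991176, sin λ = -0.183711, cos λ = 0.982980.
ΔE = −sin λ·ΔX + cos λ·ΔY = −(-0.183711)·(466.7) + (0.982980)·(-320.7) = -229.50 m.
ΔN = −sin φ cos λ·ΔX − sin φ sin λ·ΔY + cos φ·ΔZ = −(0.132550)(0.982980)(466.7) − (0.132550)(-0.183711)(-320.7) + (0.991176)(334.0) = 262.44 m.
Horizontal magnitude = √(ΔE² + ΔN²) = √((-229.50)² + 262.44²) = 348.63 m.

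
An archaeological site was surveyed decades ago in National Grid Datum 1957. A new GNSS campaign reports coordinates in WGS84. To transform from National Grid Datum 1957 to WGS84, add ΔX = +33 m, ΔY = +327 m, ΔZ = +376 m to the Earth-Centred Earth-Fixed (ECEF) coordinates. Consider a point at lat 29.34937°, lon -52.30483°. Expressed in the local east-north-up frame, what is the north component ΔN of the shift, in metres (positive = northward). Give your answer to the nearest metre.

ΔN = 445 m

The local north axis is (−sin φ cos λ, −sin φ sin λ, cos φ), giving ΔN = -9.890 + 126.821 + 327.739 = 444.67 m.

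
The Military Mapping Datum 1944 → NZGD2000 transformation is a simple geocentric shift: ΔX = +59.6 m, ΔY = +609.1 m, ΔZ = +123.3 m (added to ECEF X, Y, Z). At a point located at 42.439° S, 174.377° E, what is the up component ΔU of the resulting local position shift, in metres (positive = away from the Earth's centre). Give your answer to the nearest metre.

At φ = -42.439°, λ = 174.377°: sin φ = -0.674805, cos φ = 0.737996, sin λ = 0.097982, cos λ = -0.995188.
ΔU = cos φ cos λ·ΔX + cos φ sin λ·ΔY + sin φ·ΔZ = (0.737996)(-0.995188)(59.6) + (0.737996)(0.097982)(609.1) + (-0.674805)(123.3) = -82.93 m.

ΔU = -83 m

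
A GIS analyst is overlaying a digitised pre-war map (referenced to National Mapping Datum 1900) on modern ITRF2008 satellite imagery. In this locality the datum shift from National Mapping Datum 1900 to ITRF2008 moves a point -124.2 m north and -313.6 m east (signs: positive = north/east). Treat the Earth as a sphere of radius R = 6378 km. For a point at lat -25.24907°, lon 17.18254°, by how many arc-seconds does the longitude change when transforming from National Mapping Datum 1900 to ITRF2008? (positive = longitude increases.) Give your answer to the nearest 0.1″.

Δλ = -11.2″

At latitude -25.24907°, cos φ = 0.904462.
One radian of longitude at latitude φ spans R cos φ, so Δλ = ΔE / (R cos φ) = -313.6 / (6378000 × 0.904462) = -5.4363e-05 rad = -11.213″.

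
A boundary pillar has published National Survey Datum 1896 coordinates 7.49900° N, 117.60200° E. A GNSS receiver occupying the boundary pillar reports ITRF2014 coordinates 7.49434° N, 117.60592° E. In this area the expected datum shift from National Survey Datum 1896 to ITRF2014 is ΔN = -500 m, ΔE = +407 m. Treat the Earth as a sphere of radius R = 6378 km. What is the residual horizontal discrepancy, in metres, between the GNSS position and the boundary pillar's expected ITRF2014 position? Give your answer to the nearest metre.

Observed coordinate differences: Δφ = -0.00466°, Δλ = +0.00392°.
Converting to metres (1° lat = 111317 m, cos φ = 0.991447): observed ΔN = -518.7 m, observed ΔE = 432.6 m.
Subtracting the expected shift leaves a residual of -518.7 − (-500) = -18.7 m north and 432.6 − (407) = 25.6 m east.
Residual distance = √((-18.7)² + 25.6²) = 31.7 m.

32 m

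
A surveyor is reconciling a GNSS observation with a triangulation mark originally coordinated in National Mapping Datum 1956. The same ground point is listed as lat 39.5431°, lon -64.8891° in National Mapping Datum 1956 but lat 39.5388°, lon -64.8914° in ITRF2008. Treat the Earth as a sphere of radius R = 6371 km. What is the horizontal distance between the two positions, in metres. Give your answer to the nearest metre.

Δφ = 39.5388° − 39.5431° = -0.0043°; Δλ = -64.8914° − -64.8891° = -0.0023°.
1° along a meridian = πR/180 = 111195 m.
ΔN = Δφ × 111195 = -478.1 m; ΔE = Δλ × 111195 × cos(39.5431°) = -0.0023 × 111195 × 0.771146 = -197.2 m.
Distance = √(ΔE² + ΔN²) = √((-197.2)² + (-478.1)²) = 517.2 m.

517 m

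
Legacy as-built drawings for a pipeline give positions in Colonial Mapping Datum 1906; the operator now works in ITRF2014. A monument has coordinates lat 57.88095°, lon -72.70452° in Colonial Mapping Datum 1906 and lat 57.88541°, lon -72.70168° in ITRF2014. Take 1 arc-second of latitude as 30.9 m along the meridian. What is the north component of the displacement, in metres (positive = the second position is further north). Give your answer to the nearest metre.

ΔN = 496 m

Δφ = 57.88541° − 57.88095° = +0.00446°; Δλ = -72.70168° − -72.70452° = +0.00284°.
1° of latitude = 3600 × 30.90 = 111240 m.
ΔN = Δφ × 111240 = 496.1 m; ΔE = Δλ × 111240 × cos(57.88095°) = +0.00284 × 111240 × 0.531680 = 168.0 m.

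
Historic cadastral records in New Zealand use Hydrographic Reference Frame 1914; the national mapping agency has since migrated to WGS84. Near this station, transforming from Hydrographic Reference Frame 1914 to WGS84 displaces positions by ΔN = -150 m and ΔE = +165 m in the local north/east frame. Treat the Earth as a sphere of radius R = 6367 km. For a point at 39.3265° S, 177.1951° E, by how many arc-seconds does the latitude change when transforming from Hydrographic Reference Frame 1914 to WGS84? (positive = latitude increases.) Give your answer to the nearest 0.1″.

On a sphere of radius R, 1 rad of latitude = R, so Δφ = ΔN / R = -150.0 / 6367000 = -2.3559e-05 rad = -4.859″.

Δφ = -4.9″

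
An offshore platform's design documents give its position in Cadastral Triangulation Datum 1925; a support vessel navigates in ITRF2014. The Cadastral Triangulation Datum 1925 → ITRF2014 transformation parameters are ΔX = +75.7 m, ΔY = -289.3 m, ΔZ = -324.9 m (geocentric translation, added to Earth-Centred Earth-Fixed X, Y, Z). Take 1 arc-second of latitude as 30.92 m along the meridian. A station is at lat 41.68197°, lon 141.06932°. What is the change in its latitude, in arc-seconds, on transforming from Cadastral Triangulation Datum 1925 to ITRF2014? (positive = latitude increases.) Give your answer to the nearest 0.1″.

sin φ = 0.664995, cos φ = 0.746847, sin λ = 0.628380, cos λ = -0.777907.
North component: ΔN = −sin φ cos λ·ΔX − sin φ sin λ·ΔY + cos φ·ΔZ = −(0.664995)(-0.777907)(75.7) − (0.664995)(0.628380)(-289.3) + (0.746847)(-324.9) = -82.60 m.
1° of latitude spans 3600 × 30.92 = 111312 m, so Δφ = -82.60 / 111312 × 3600 = -2.671″.

Δφ = -2.7″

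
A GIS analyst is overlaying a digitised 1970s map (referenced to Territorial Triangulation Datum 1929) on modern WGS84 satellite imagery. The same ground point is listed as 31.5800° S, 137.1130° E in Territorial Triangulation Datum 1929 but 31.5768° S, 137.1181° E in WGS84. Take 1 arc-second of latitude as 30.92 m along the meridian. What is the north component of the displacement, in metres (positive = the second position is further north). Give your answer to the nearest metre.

Δφ = -31.5768° − -31.5800° = +0.0032°; Δλ = 137.1181° − 137.1130° = +0.0051°.
1° of latitude = 3600 × 30.92 = 111312 m.
ΔN = Δφ × 111312 = 356.2 m; ΔE = Δλ × 111312 × cos(-31.5800°) = +0.0051 × 111312 × 0.851910 = 483.6 m.

ΔN = 356 m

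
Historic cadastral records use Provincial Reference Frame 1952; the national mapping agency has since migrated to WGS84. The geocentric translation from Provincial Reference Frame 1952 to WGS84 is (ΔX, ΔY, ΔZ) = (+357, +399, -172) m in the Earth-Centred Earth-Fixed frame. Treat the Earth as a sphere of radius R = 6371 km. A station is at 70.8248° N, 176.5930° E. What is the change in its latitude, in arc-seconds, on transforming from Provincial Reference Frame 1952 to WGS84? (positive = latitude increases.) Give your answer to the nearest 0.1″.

Δφ = 8.3″

sin φ = 0.944519, cos φ = 0.328458, sin λ = 0.059428, cos λ = -0.998233.
North component: ΔN = −sin φ cos λ·ΔX − sin φ sin λ·ΔY + cos φ·ΔZ = −(0.944519)(-0.998233)(357) − (0.944519)(0.059428)(399) + (0.328458)(-172) = 257.71 m.
1° of latitude spans πR/180 = 111195 m, so Δφ = 257.71 / 111195 × 3600 = 8.343″.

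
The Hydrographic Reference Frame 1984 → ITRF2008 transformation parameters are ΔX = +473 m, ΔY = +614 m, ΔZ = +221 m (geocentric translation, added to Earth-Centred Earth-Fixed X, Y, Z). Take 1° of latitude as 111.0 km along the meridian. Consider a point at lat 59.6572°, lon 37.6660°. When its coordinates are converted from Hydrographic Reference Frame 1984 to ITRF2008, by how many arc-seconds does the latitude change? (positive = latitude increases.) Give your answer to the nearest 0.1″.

Δφ = -17.4″

sin φ = 0.863018, cos φ = 0.505172, sin λ = 0.611057, cos λ = 0.791586.
North component: ΔN = −sin φ cos λ·ΔX − sin φ sin λ·ΔY + cos φ·ΔZ = −(0.863018)(0.791586)(473) − (0.863018)(0.611057)(614) + (0.505172)(221) = -535.28 m.
1° of latitude spans 111000 m, so Δφ = -535.28 / 111000 × 3600 = -17.361″.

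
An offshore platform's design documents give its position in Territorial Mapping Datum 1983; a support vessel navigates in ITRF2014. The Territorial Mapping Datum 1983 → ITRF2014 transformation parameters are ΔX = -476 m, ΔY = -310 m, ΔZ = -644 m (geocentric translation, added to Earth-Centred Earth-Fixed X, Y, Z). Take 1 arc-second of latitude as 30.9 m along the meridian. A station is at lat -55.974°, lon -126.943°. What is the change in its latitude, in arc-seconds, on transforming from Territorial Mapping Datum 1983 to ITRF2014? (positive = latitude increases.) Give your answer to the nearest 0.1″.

sin φ = -0.828784, cos φ = 0.559569, sin λ = -0.799234, cos λ = -0.601020.
North component: ΔN = −sin φ cos λ·ΔX − sin φ sin λ·ΔY + cos φ·ΔZ = −(-0.828784)(-0.601020)(-476) − (-0.828784)(-0.799234)(-310) + (0.559569)(-644) = 82.08 m.
1° of latitude spans 3600 × 30.90 = 111240 m, so Δφ = 82.08 / 111240 × 3600 = 2.656″.

Δφ = 2.7″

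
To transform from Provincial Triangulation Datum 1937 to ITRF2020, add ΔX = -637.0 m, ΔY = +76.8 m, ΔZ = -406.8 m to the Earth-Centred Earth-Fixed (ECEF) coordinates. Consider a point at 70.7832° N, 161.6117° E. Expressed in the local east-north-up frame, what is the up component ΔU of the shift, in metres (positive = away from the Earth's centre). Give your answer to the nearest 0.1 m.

ΔU = -177.2 m

The local up (radial) axis is (cos φ cos λ, cos φ sin λ, sin φ), giving ΔU = 198.959 + 7.974 − 384.133 = -177.20 m.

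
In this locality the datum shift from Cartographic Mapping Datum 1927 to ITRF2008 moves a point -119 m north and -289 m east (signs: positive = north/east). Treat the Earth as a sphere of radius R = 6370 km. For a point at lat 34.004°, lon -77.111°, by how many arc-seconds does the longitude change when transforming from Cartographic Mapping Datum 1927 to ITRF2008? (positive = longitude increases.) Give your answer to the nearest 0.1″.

Δλ = -11.3″

At latitude 34.004°, cos φ = 0.828999.
One radian of longitude at latitude φ spans R cos φ, so Δλ = ΔE / (R cos φ) = -289.0 / (6370000 × 0.828999) = -5.4727e-05 rad = -11.288″.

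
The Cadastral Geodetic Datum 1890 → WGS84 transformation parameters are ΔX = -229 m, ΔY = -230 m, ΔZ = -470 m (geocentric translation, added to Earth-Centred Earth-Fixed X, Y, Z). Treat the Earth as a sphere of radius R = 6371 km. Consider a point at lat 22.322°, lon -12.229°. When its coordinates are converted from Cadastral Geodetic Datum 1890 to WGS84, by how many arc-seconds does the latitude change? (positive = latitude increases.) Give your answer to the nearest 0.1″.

sin φ = 0.379811, cos φ = 0.925064, sin λ = -0.211819, cos λ = 0.977309.
North component: ΔN = −sin φ cos λ·ΔX − sin φ sin λ·ΔY + cos φ·ΔZ = −(0.379811)(0.977309)(-229) − (0.379811)(-0.211819)(-230) + (0.925064)(-470) = -368.28 m.
1° of latitude spans πR/180 = 111195 m, so Δφ = -368.28 / 111195 × 3600 = -11.923″.

Δφ = -11.9″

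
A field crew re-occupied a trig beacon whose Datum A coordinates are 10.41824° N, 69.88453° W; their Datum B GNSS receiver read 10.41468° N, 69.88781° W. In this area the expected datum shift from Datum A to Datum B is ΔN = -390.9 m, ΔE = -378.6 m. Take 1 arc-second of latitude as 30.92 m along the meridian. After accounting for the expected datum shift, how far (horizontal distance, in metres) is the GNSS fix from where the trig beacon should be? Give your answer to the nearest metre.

Observed coordinate differences: Δφ = -0.00356°, Δλ = -0.00328°.
Converting to metres (1° lat = 111312 m, cos φ = 0.983514): observed ΔN = -396.3 m, observed ΔE = -359.1 m.
Subtracting the expected shift leaves a residual of -396.3 − (-390.9) = -5.4 m north and -359.1 − (-378.6) = 19.5 m east.
Residual distance = √((-5.4)² + 19.5²) = 20.2 m.

20 m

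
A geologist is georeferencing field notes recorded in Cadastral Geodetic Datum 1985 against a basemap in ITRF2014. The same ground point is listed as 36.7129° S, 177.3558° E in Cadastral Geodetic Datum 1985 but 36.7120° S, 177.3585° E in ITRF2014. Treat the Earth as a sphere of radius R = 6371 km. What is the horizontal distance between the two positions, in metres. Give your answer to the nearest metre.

261 m

Δφ = -36.7120° − -36.7129° = +0.0009°; Δλ = 177.3585° − 177.3558° = +0.0027°.
1° along a meridian = πR/180 = 111195 m.
ΔN = Δφ × 111195 = 100.1 m; ΔE = Δλ × 111195 × cos(-36.7129°) = +0.0027 × 111195 × 0.801641 = 240.7 m.
Distance = √(ΔE² + ΔN²) = √(240.7² + 100.1²) = 260.7 m.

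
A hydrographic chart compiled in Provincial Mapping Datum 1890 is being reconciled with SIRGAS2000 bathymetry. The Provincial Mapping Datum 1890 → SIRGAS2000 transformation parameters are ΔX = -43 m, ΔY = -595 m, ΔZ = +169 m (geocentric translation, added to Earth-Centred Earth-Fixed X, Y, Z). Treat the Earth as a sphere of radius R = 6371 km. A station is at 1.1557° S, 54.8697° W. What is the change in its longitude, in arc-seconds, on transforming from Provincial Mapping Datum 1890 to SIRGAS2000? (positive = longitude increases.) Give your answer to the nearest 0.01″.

Δλ = -12.23″

sin φ = -0.020169, cos φ = 0.999797, sin λ = -0.817846, cos λ = 0.575438.
East component: ΔE = −sin λ·ΔX + cos λ·ΔY = −(-0.817846)(-43) + (0.575438)(-595) = -377.55 m.
1° of latitude spans πR/180 = 111195 m; at latitude φ, 1° of longitude spans that × cos φ = 111172.3 m, so Δλ = -377.55 / 111172.3 × 3600 = -12.226″.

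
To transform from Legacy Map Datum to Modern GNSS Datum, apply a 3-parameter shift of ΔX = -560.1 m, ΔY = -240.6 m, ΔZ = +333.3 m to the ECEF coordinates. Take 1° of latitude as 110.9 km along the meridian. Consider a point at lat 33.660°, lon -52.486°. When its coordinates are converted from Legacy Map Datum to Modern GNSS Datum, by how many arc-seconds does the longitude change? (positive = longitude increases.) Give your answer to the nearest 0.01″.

Δλ = -23.04″

sin φ = 0.554263, cos φ = 0.832341, sin λ = -0.793205, cos λ = 0.608955.
East component: ΔE = −sin λ·ΔX + cos λ·ΔY = −(-0.793205)(-560.1) + (0.608955)(-240.6) = -590.79 m.
1° of latitude spans 110900 m; at latitude φ, 1° of longitude spans that × cos φ = 92306.6 m, so Δλ = -590.79 / 92306.6 × 3600 = -23.041″.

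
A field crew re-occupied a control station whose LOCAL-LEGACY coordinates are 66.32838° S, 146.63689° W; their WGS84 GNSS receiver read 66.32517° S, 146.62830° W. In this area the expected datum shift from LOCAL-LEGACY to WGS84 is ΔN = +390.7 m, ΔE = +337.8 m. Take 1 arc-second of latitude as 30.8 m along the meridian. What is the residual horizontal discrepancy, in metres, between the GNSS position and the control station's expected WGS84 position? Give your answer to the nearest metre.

57 m

Observed coordinate differences: Δφ = +0.00321°, Δλ = +0.00859°.
Converting to metres (1° lat = 110880 m, cos φ = 0.401494): observed ΔN = 355.9 m, observed ΔE = 382.4 m.
Subtracting the expected shift leaves a residual of 355.9 − (390.7) = -34.8 m north and 382.4 − (337.8) = 44.6 m east.
Residual distance = √((-34.8)² + 44.6²) = 56.6 m.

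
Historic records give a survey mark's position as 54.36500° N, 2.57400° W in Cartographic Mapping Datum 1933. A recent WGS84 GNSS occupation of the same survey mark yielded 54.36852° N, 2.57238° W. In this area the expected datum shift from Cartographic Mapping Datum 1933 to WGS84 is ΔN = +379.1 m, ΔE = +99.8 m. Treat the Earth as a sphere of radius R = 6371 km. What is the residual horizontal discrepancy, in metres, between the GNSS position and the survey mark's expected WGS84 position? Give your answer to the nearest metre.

13 m

Observed coordinate differences: Δφ = +0.00352°, Δλ = +0.00162°.
Converting to metres (1° lat = 111195 m, cos φ = 0.582620): observed ΔN = 391.4 m, observed ΔE = 105.0 m.
Subtracting the expected shift leaves a residual of 391.4 − (379.1) = 12.3 m north and 105.0 − (99.8) = 5.2 m east.
Residual distance = √(12.3² + 5.2²) = 13.3 m.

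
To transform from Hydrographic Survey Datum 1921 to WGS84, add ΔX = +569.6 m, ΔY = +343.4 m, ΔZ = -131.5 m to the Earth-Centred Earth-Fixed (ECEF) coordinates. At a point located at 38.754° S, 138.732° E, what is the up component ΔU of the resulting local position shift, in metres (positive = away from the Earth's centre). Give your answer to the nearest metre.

At φ = -38.754°, λ = 138.732°: sin φ = -0.625978, cos φ = 0.779841, sin λ = 0.659582, cos λ = -0.751633.
ΔU = cos φ cos λ·ΔX + cos φ sin λ·ΔY + sin φ·ΔZ = (0.779841)(-0.751633)(569.6) + (0.779841)(0.659582)(343.4) + (-0.625978)(-131.5) = -74.92 m.

ΔU = -75 m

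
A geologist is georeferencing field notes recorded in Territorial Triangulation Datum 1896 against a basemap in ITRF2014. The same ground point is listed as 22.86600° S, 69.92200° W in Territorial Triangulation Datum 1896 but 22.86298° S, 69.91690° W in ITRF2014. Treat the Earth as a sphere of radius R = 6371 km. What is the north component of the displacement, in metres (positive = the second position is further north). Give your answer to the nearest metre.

Δφ = -22.86298° − -22.86600° = +0.00302°; Δλ = -69.91690° − -69.92200° = +0.00510°.
1° along a meridian = πR/180 = 111195 m.
ΔN = Δφ × 111195 = 335.8 m; ΔE = Δλ × 111195 × cos(-22.86600°) = +0.00510 × 111195 × 0.921416 = 522.5 m.

ΔN = 336 m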